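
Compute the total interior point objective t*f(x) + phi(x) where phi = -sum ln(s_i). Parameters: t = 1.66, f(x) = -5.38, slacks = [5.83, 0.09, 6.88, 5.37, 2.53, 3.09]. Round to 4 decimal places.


Step 1: Compute log-barrier.
ln values: [1.763, -2.4079, 1.9286, 1.6808, 0.9282, 1.1282]
phi = -(1.763 - 2.4079 + 1.9286 + 1.6808 + 0.9282 + 1.1282) = -5.0209
Step 2: Compute augmented objective.
t*f(x) = 1.66*-5.38 = -8.9308
Total = -8.9308 - 5.0209 = -13.9517


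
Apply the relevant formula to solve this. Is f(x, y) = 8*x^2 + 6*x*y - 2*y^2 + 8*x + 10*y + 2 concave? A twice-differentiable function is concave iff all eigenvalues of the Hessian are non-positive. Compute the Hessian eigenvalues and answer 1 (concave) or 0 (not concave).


The Hessian of f(x,y) = 8*x^2 + 6*x*y - 2*y^2 + 8*x + 10*y + 2 is:
H = [[16, 6], [6, -4]]
Trace = 16 - 4 = 12
Determinant = 16*-4 - (6)^2 = -100
Discriminant = (12)^2 - 4*-100 = 544.0
Eigenvalues: lambda_1 = -5.6619, lambda_2 = 17.6619
The function is not concave.

0


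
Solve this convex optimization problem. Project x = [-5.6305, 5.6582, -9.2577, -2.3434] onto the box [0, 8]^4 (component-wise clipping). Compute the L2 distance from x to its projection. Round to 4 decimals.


Project each component onto [0, 8].
clip(-5.6305) = 0.0, clip(5.6582) = 5.6582, clip(-9.2577) = 0.0, clip(-2.3434) = 0.0
Projection = [0.0, 5.6582, 0.0, 0.0]
Squared diffs: [31.7025, 0.0, 85.705, 5.4915]
Distance = sqrt(122.899) = 11.086


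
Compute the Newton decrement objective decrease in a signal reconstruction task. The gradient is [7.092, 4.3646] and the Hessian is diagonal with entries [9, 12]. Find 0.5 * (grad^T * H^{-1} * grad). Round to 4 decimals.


Step 1: H is diagonal, so H^(-1) * g = [0.788, 0.3637].
Step 2: g^T H^(-1) g = sum_i g_i^2 / H_ii
  = (7.092)^2/9 + (4.3646)^2/12
  = 5.5885 + 1.5875 = 7.176
Step 3: Objective decrease = 0.5 * g^T H^(-1) g = 3.588


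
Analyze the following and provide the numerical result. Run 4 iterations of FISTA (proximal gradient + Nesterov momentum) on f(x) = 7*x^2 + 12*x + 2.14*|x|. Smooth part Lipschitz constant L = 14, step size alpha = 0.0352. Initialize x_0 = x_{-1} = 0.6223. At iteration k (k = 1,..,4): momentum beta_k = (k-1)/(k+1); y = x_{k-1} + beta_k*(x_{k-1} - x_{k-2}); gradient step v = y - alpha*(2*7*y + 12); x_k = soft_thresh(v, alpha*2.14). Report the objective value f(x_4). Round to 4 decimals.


FISTA on f(x) = 7*x^2 + 12*x + 2.14*|x|
L = 14, alpha = 0.0352
Iteration 1: beta = 0.0, y = 0.6223 + 0.0*(0.6223 - 0.6223) = 0.6223
  grad(y) = 20.7122, v = y - alpha*grad = -0.1068
  prox(v) = soft_thresh(-0.1068, 0.0753) = -0.0314
Iteration 2: beta = 0.3333, y = -0.0314 + 0.3333*(-0.0314 - 0.6223) = -0.2494
  grad(y) = 8.509, v = y - alpha*grad = -0.5489
  prox(v) = soft_thresh(-0.5489, 0.0753) = -0.4735
Iteration 3: beta = 0.5, y = -0.4735 + 0.5*(-0.4735 + 0.0314) = -0.6946
  grad(y) = 2.2756, v = y - alpha*grad = -0.7747
  prox(v) = soft_thresh(-0.7747, 0.0753) = -0.6994
Iteration 4: beta = 0.6, y = -0.6994 + 0.6*(-0.6994 + 0.4735) = -0.8349
  grad(y) = 0.3119, v = y - alpha*grad = -0.8458
  prox(v) = soft_thresh(-0.8458, 0.0753) = -0.7705
f(x_4) = 7*(-0.7705)^2 + 12*(-0.7705) + 2.14*|-0.7705| = -3.4414


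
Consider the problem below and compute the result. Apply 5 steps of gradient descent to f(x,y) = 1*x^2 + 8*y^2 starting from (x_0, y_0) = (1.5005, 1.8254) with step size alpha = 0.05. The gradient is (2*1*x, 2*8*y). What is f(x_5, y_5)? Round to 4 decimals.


Gradient descent on f(x,y) = 1*x^2 + 8*y^2.
Starting point: (1.5005, 1.8254), alpha = 0.05
Step 1: grad_x = 2*1*1.5005 = 3.001, grad_y = 2*8*1.8254 = 29.2064
  x_1 = 1.5005 - 0.05*3.001 = 1.3505
  y_1 = 1.8254 - 0.05*29.2064 = 0.3651
Step 2: grad_x = 2*1*1.3505 = 2.7009, grad_y = 2*8*0.3651 = 5.8413
  x_2 = 1.3505 - 0.05*2.7009 = 1.2154
  y_2 = 0.3651 - 0.05*5.8413 = 0.073
Step 3: grad_x = 2*1*1.2154 = 2.4308, grad_y = 2*8*0.073 = 1.1683
  x_3 = 1.2154 - 0.05*2.4308 = 1.0939
  y_3 = 0.073 - 0.05*1.1683 = 0.0146
Step 4: grad_x = 2*1*1.0939 = 2.1877, grad_y = 2*8*0.0146 = 0.2337
  x_4 = 1.0939 - 0.05*2.1877 = 0.9845
  y_4 = 0.0146 - 0.05*0.2337 = 0.0029
Step 5: grad_x = 2*1*0.9845 = 1.969, grad_y = 2*8*0.0029 = 0.0467
  x_5 = 0.9845 - 0.05*1.969 = 0.886
  y_5 = 0.0029 - 0.05*0.0467 = 0.0006
f(0.886, 0.0006) = 1*0.886^2 + 8*0.0006^2 = 0.7851


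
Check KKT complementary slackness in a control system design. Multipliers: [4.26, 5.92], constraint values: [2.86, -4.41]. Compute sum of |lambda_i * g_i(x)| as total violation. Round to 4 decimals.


KKT complementary slackness check:
lambda_1 * g_1 = 4.26 * 2.86 = 12.1836
lambda_2 * g_2 = 5.92 * -4.41 = -26.1072
Total violation = 12.1836 + 26.1072 = 38.2908


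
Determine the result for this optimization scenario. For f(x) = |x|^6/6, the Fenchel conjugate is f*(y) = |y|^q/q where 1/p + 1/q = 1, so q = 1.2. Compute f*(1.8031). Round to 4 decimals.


The conjugate exponent q satisfies 1/p + 1/q = 1.
p = 6, so q = 6/(6 - 1) = 1.2
|y|^q = 1.8031^1.2 = 2.0287
f*(1.8031) = 2.0287 / 1.2 = 1.6906


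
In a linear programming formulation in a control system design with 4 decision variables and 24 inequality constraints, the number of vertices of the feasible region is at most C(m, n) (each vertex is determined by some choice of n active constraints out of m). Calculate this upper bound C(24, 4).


Each vertex corresponds to some choice of n active constraints out of m, so the number of vertices is at most C(m, n) = m! / (n!(m-n)!).
m = 24, n = 4
Numerator: 24 * 23 * 22 * 21
Denominator: 4! = 24
C(24, 4) = 10626


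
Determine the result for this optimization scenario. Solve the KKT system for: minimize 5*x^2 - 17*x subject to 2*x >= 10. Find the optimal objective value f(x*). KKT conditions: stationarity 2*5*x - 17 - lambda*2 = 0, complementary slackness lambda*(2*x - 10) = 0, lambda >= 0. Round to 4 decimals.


Step 1: Try lambda = 0 (constraint inactive).
x_unc = 17/(2*5) = 1.7
Check: 2*1.7 = 3.4 < 10 -- violated!
Step 2: Constraint must be active: 2*x = 10
x* = 10/2 = 5.0
lambda = (2*5*5.0 - 17)/2 = 16.5
Step 3: Compute optimal value.
f(x*) = 5*5.0^2 - 17*5.0 = 40.0


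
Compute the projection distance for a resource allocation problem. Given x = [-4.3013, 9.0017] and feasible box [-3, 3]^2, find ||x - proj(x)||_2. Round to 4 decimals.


Project each component onto [-3, 3].
clip(-4.3013) = -3.0, clip(9.0017) = 3.0
Projection = [-3.0, 3.0]
Squared diffs: [1.6934, 36.0204]
Distance = sqrt(37.7138) = 6.1412


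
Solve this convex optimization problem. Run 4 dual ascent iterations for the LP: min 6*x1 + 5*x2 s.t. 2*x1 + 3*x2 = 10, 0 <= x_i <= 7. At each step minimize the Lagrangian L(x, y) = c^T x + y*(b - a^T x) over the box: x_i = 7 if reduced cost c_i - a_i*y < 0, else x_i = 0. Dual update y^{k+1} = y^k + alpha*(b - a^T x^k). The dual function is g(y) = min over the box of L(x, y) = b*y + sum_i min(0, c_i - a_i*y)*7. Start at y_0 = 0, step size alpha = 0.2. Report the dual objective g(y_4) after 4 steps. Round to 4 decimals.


Dual ascent for LP: min 6*x1 + 5*x2, 2*x1 + 3*x2 = 10, 0 <= x_i <= 7
Step 1: y^k = 0.0, reduced costs: (6.0, 5.0)
  x^k = (0.0, 0.0), subgradient = b - a^T x = 10.0
  y^{k+1} = 0.0 + 0.2*10.0 = 2.0
Step 2: y^k = 2.0, reduced costs: (2.0, -1.0)
  x^k = (0.0, 7.0), subgradient = b - a^T x = -11.0
  y^{k+1} = 2.0 + 0.2*-11.0 = -0.2
Step 3: y^k = -0.2, reduced costs: (6.4, 5.6)
  x^k = (0.0, 0.0), subgradient = b - a^T x = 10.0
  y^{k+1} = -0.2 + 0.2*10.0 = 1.8
Step 4: y^k = 1.8, reduced costs: (2.4, -0.4)
  x^k = (0.0, 7.0), subgradient = b - a^T x = -11.0
  y^{k+1} = 1.8 + 0.2*-11.0 = -0.4
Dual objective at y_4 = -0.4: reduced costs (6.8, 6.2), box minimizer x = (0.0, 0.0)
g(y_4) = b*y + (c1 - a1*y)*x1 + (c2 - a2*y)*x2 = 10*(-0.4) + 6.8*0.0 + 6.2*0.0 = -4.0 + 0.0 + 0.0 = -4.0


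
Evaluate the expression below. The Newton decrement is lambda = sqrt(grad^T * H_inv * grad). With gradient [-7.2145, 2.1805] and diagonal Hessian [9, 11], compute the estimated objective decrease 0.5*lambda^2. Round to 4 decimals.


Step 1: H is diagonal, so H^(-1) * g = [-0.8016, 0.1982].
Step 2: g^T H^(-1) g = sum_i g_i^2 / H_ii
  = (-7.2145)^2/9 + (2.1805)^2/11
  = 5.7832 + 0.4322 = 6.2155
Step 3: Objective decrease = 0.5 * g^T H^(-1) g = 3.1077


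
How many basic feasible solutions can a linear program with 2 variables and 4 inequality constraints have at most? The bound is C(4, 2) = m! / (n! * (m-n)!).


Each vertex corresponds to some choice of n active constraints out of m, so the number of vertices is at most C(m, n) = m! / (n!(m-n)!).
m = 4, n = 2
Numerator: 4 * 3
Denominator: 2! = 2
C(4, 2) = 6


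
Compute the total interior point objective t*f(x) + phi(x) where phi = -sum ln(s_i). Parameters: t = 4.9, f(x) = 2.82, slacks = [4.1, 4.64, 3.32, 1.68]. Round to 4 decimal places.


Step 1: Compute log-barrier.
ln values: [1.411, 1.5347, 1.2, 0.5188]
phi = -(1.411 + 1.5347 + 1.2 + 0.5188) = -4.6645
Step 2: Compute augmented objective.
t*f(x) = 4.9*2.82 = 13.818
Total = 13.818 - 4.6645 = 9.1535


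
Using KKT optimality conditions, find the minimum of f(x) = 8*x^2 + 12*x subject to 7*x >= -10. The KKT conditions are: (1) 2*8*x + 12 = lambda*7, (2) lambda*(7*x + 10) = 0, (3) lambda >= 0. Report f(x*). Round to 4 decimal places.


Step 1: Try lambda = 0 (constraint inactive).
Stationarity: 2*8*x + 12 = 0
x* = -12/(2*8) = -0.75
Check constraint: 7*-0.75 = -5.25 >= -10 -- satisfied.
Step 2: Compute optimal value.
f(x*) = 8*(-0.75)^2 + 12*(-0.75) = -4.5


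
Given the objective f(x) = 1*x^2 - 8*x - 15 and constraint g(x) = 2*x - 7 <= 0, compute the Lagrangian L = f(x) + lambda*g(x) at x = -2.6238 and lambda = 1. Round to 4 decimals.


Step 1: Evaluate f(x).
f(-2.6238) = 1*(-2.6238)^2 - 8*(-2.6238) - 15 = 12.8747
Step 2: Evaluate g(x).
g(-2.6238) = 2*-2.6238 - 7 = -12.2476
Step 3: Compute Lagrangian.
L = 12.8747 + 1*-12.2476 = 0.6271


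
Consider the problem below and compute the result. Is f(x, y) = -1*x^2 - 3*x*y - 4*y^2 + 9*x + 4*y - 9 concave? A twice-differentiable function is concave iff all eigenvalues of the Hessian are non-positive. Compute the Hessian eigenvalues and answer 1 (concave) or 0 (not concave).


The Hessian of f(x,y) = -1*x^2 - 3*x*y - 4*y^2 + 9*x + 4*y - 9 is:
H = [[-2, -3], [-3, -8]]
Trace = -2 - 8 = -10
Determinant = -2*-8 - (-3)^2 = 7
Discriminant = (-10)^2 - 4*7 = 72.0
Eigenvalues: lambda_1 = -9.2426, lambda_2 = -0.7574
The function is concave.

1


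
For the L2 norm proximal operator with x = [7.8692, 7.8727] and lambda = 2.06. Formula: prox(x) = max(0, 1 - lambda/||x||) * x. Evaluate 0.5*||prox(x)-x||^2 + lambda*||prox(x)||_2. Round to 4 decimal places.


Step 1: Compute ||x||.
||x|| = 11.1312
Step 2: Compute scaling factor.
scale = max(0, 1 - 2.06/11.1312) = 0.8149
Step 3: prox(x) = [6.4129, 6.4157]
||prox(x)|| = 9.0712
Step 4: Proximal objective.
0.5*||prox-x||^2 = 2.1218
lambda*||prox|| = 18.6867
Total = 20.8085


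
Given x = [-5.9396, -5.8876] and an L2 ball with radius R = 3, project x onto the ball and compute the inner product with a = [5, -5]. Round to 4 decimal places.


Step 1: Compute ||x|| (intermediates to 6 decimals).
||x|| = sqrt((-5.9396)^2 + (-5.8876)^2) = 8.363174
Step 2: Project.
Since ||x|| > R, scale = R/||x|| = 3/8.363174 = 0.358715, proj(x) = scale * x
proj(x) = [-2.130624, -2.11197]
Step 3: Dot product.
a^T * proj(x) = 5*(-2.130624) - 5*(-2.11197) = -0.0933


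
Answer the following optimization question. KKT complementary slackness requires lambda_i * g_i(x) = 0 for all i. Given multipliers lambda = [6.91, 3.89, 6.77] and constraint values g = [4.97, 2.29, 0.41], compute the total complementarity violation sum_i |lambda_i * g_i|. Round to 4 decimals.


KKT complementary slackness check:
lambda_1 * g_1 = 6.91 * 4.97 = 34.3427
lambda_2 * g_2 = 3.89 * 2.29 = 8.9081
lambda_3 * g_3 = 6.77 * 0.41 = 2.7757
Total violation = 34.3427 + 8.9081 + 2.7757 = 46.0265


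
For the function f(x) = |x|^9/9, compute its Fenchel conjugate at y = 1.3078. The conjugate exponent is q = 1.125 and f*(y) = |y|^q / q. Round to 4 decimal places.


The conjugate exponent q satisfies 1/p + 1/q = 1.
p = 9, so q = 9/(9 - 1) = 1.125
|y|^q = 1.3078^1.125 = 1.3524
f*(1.3078) = 1.3524 / 1.125 = 1.2021


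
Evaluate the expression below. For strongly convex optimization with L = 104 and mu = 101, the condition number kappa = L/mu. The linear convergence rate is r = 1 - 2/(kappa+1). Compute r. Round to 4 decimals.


Step 1: Compute the condition number.
kappa = L/mu = 104/101 = 1.0297
Step 2: Compute the convergence rate.
r = 1 - 2/(kappa + 1) = 1 - 2*mu/(L + mu) = (L - mu)/(L + mu) = 3/205 = 0.0146


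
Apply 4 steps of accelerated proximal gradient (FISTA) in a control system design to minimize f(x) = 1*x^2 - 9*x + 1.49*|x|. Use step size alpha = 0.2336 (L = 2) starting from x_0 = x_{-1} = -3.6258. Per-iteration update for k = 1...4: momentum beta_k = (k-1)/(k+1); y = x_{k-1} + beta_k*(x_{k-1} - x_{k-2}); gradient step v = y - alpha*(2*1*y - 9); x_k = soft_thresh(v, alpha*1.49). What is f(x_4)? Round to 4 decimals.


FISTA on f(x) = 1*x^2 - 9*x + 1.49*|x|
L = 2, alpha = 0.2336
Iteration 1: beta = 0.0, y = -3.6258 + 0.0*(-3.6258 + 3.6258) = -3.6258
  grad(y) = -16.2516, v = y - alpha*grad = 0.1706
  prox(v) = soft_thresh(0.1706, 0.3481) = 0.0
Iteration 2: beta = 0.3333, y = 0.0 + 0.3333*(0.0 + 3.6258) = 1.2086
  grad(y) = -6.5828, v = y - alpha*grad = 2.7463
  prox(v) = soft_thresh(2.7463, 0.3481) = 2.3983
Iteration 3: beta = 0.5, y = 2.3983 + 0.5*(2.3983 - 0.0) = 3.5974
  grad(y) = -1.8052, v = y - alpha*grad = 4.0191
  prox(v) = soft_thresh(4.0191, 0.3481) = 3.671
Iteration 4: beta = 0.6, y = 3.671 + 0.6*(3.671 - 2.3983) = 4.4347
  grad(y) = -0.1306, v = y - alpha*grad = 4.4652
  prox(v) = soft_thresh(4.4652, 0.3481) = 4.1171
f(x_4) = 1*4.1171^2 - 9*4.1171 + 1.49*|4.1171| = -13.9689


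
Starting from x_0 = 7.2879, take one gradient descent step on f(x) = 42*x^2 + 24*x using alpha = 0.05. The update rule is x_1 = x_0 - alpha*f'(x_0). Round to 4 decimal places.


We compute the gradient at x_0 and apply the update.
f'(x) = 84*x + 24
f'(7.2879) = 84*7.2879 + 24 = 636.1836
x_1 = 7.2879 - 0.05*636.1836 = -24.5213


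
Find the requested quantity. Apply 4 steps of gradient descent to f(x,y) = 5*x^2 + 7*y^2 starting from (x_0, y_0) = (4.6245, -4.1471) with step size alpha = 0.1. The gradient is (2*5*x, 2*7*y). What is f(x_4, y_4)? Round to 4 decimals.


Gradient descent on f(x,y) = 5*x^2 + 7*y^2.
Starting point: (4.6245, -4.1471), alpha = 0.1
Step 1: grad_x = 2*5*4.6245 = 46.245, grad_y = 2*7*-4.1471 = -58.0594
  x_1 = 4.6245 - 0.1*46.245 = 0.0
  y_1 = -4.1471 - 0.1*-58.0594 = 1.6588
Step 2: grad_x = 2*5*0.0 = 0.0, grad_y = 2*7*1.6588 = 23.2238
  x_2 = 0.0 - 0.1*0.0 = 0.0
  y_2 = 1.6588 - 0.1*23.2238 = -0.6635
Step 3: grad_x = 2*5*0.0 = 0.0, grad_y = 2*7*-0.6635 = -9.2895
  x_3 = 0.0 - 0.1*0.0 = 0.0
  y_3 = -0.6635 - 0.1*-9.2895 = 0.2654
Step 4: grad_x = 2*5*0.0 = 0.0, grad_y = 2*7*0.2654 = 3.7158
  x_4 = 0.0 - 0.1*0.0 = 0.0
  y_4 = 0.2654 - 0.1*3.7158 = -0.1062
f(0.0, -0.1062) = 5*0.0^2 + 7*(-0.1062)^2 = 0.0789


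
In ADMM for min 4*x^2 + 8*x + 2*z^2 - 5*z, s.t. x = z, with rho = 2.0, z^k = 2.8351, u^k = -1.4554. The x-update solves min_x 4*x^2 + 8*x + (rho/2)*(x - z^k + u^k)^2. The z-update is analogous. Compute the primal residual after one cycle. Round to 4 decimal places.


ADMM iteration with rho = 2.0, z^k = 2.8351, u^k = -1.4554
Step 1: x-update.
Minimize 4*x^2 + 8*x + (2.0/2)*(x - 2.8351 - 1.4554)^2
FOC: (2*4 + 2.0)*x = -8 + 2.0*(2.8351 + 1.4554)
x^{k+1} = 0.0581
Step 2: z-update.
Minimize 2*z^2 - 5*z + (2.0/2)*(0.0581 - z - 1.4554)^2
FOC: (2*2 + 2.0)*z = 5 + 2.0*(0.0581 - 1.4554)
z^{k+1} = 0.3676
Step 3: u-update.
u^{k+1} = -1.4554 + 0.0581 - 0.3676 = -1.7649
Step 4: Primal residual = |0.0581 - 0.3676| = 0.3095


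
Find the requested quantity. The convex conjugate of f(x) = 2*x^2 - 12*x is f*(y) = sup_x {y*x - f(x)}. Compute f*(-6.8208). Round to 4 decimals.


f*(y) = sup_x {y*x - a*x^2 - b*x} = sup_x {(y-b)*x - a*x^2}
FOC: (y - b) - 2a*x = 0 => x* = (y - b)/(2a)
x* = (-6.8208 + 12)/(2*2) = 1.2948
f*(-6.8208) = (y-b)^2/(4a) = (-6.8208 + 12)^2/(4*2)
= 26.8241/8 = 3.353


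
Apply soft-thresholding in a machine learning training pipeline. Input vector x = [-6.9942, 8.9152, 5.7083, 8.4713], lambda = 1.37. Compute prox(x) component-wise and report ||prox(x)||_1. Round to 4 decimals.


Soft-thresholding with lambda = 1.37:
prox(-6.9942) = sign(-6.9942)*max(|-6.9942| - 1.37, 0) = -5.6242
prox(8.9152) = sign(8.9152)*max(|8.9152| - 1.37, 0) = 7.5452
prox(5.7083) = sign(5.7083)*max(|5.7083| - 1.37, 0) = 4.3383
prox(8.4713) = sign(8.4713)*max(|8.4713| - 1.37, 0) = 7.1013
prox(x) = [-5.6242, 7.5452, 4.3383, 7.1013]
||prox(x)||_1 = 5.6242 + 7.5452 + 4.3383 + 7.1013 = 24.609


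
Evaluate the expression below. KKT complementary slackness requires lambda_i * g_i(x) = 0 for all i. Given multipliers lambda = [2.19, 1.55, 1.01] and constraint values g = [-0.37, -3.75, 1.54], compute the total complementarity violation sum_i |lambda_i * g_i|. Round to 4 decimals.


KKT complementary slackness check:
lambda_1 * g_1 = 2.19 * -0.37 = -0.8103
lambda_2 * g_2 = 1.55 * -3.75 = -5.8125
lambda_3 * g_3 = 1.01 * 1.54 = 1.5554
Total violation = 0.8103 + 5.8125 + 1.5554 = 8.1782


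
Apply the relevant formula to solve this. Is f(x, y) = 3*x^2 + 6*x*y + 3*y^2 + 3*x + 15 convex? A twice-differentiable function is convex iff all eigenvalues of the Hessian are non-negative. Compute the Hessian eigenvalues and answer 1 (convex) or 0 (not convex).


The Hessian of f(x,y) = 3*x^2 + 6*x*y + 3*y^2 + 3*x + 15 is:
H = [[6, 6], [6, 6]]
Trace = 6 + 6 = 12
Determinant = 6*6 - (6)^2 = 0
Discriminant = (12)^2 - 4*0 = 144.0
Eigenvalues: lambda_1 = 0.0, lambda_2 = 12.0
The function is convex.

1


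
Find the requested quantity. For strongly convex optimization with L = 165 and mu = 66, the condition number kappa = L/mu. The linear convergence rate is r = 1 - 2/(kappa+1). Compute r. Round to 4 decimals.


Step 1: Compute the condition number.
kappa = L/mu = 165/66 = 2.5
Step 2: Compute the convergence rate.
r = 1 - 2/(kappa + 1) = 1 - 2*mu/(L + mu) = (L - mu)/(L + mu) = 99/231 = 0.4286


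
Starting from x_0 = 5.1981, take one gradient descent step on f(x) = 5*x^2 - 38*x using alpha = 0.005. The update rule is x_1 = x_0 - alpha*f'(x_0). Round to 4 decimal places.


We compute the gradient at x_0 and apply the update.
f'(x) = 10*x - 38
f'(5.1981) = 10*5.1981 - 38 = 13.981
x_1 = 5.1981 - 0.005*13.981 = 5.1282


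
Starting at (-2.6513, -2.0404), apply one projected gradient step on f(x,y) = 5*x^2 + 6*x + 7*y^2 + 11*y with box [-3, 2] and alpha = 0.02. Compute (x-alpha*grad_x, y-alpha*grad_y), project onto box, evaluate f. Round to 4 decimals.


Step 1: Compute gradient at (-2.6513, -2.0404).
grad_x = 2*5*-2.6513 + 6 = -20.513
grad_y = 2*7*-2.0404 + 11 = -17.5656
Step 2: Gradient step.
x_raw = -2.6513 - 0.02*-20.513 = -2.241
y_raw = -2.0404 - 0.02*-17.5656 = -1.6891
Step 3: Project onto [-3, 2].
x_proj = clip(-2.241) = -2.241
y_proj = clip(-1.6891) = -1.6891
Step 4: Evaluate f.
f(-2.241, -1.6891) = 13.0562


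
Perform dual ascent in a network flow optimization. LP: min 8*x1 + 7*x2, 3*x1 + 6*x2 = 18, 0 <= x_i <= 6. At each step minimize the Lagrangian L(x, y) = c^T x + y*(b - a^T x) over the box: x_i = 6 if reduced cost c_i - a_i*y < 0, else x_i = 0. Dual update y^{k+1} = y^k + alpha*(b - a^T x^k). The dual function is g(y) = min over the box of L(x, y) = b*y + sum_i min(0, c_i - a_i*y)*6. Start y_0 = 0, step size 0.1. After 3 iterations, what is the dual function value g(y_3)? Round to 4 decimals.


Dual ascent for LP: min 8*x1 + 7*x2, 3*x1 + 6*x2 = 18, 0 <= x_i <= 6
Step 1: y^k = 0.0, reduced costs: (8.0, 7.0)
  x^k = (0.0, 0.0), subgradient = b - a^T x = 18.0
  y^{k+1} = 0.0 + 0.1*18.0 = 1.8
Step 2: y^k = 1.8, reduced costs: (2.6, -3.8)
  x^k = (0.0, 6.0), subgradient = b - a^T x = -18.0
  y^{k+1} = 1.8 + 0.1*-18.0 = 0.0
Step 3: y^k = 0.0, reduced costs: (8.0, 7.0)
  x^k = (0.0, 0.0), subgradient = b - a^T x = 18.0
  y^{k+1} = 0.0 + 0.1*18.0 = 1.8
Dual objective at y_3 = 1.8: reduced costs (2.6, -3.8), box minimizer x = (0.0, 6.0)
g(y_3) = b*y + (c1 - a1*y)*x1 + (c2 - a2*y)*x2 = 18*1.8 + 2.6*0.0 + (-3.8)*6.0 = 32.4 + 0.0 - 22.8 = 9.6


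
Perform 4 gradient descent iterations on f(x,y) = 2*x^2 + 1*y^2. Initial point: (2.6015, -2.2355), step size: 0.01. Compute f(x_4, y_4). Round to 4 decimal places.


Gradient descent on f(x,y) = 2*x^2 + 1*y^2.
Starting point: (2.6015, -2.2355), alpha = 0.01
Step 1: grad_x = 2*2*2.6015 = 10.406, grad_y = 2*1*-2.2355 = -4.471
  x_1 = 2.6015 - 0.01*10.406 = 2.4974
  y_1 = -2.2355 - 0.01*-4.471 = -2.1908
Step 2: grad_x = 2*2*2.4974 = 9.9898, grad_y = 2*1*-2.1908 = -4.3816
  x_2 = 2.4974 - 0.01*9.9898 = 2.3975
  y_2 = -2.1908 - 0.01*-4.3816 = -2.147
Step 3: grad_x = 2*2*2.3975 = 9.5902, grad_y = 2*1*-2.147 = -4.2939
  x_3 = 2.3975 - 0.01*9.5902 = 2.3016
  y_3 = -2.147 - 0.01*-4.2939 = -2.104
Step 4: grad_x = 2*2*2.3016 = 9.2066, grad_y = 2*1*-2.104 = -4.2081
  x_4 = 2.3016 - 0.01*9.2066 = 2.2096
  y_4 = -2.104 - 0.01*-4.2081 = -2.062
f(2.2096, -2.062) = 2*2.2096^2 + 1*(-2.062)^2 = 14.0161


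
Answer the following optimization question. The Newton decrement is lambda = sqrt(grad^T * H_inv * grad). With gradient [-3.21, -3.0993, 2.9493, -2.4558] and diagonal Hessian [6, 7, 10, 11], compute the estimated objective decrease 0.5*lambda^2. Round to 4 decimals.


Step 1: H is diagonal, so H^(-1) * g = [-0.535, -0.4428, 0.2949, -0.2233].
Step 2: g^T H^(-1) g = sum_i g_i^2 / H_ii
  = (-3.21)^2/6 + (-3.0993)^2/7 + (2.9493)^2/10 + (-2.4558)^2/11
  = 1.7174 + 1.3722 + 0.8698 + 0.5483 = 4.5077
Step 3: Objective decrease = 0.5 * g^T H^(-1) g = 2.2538


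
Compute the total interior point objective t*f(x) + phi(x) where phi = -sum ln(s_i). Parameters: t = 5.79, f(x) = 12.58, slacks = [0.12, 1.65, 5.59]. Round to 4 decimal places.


Step 1: Compute log-barrier.
ln values: [-2.1203, 0.5008, 1.721]
phi = -(-2.1203 + 0.5008 + 1.721) = -0.1015
Step 2: Compute augmented objective.
t*f(x) = 5.79*12.58 = 72.8382
Total = 72.8382 - 0.1015 = 72.7367


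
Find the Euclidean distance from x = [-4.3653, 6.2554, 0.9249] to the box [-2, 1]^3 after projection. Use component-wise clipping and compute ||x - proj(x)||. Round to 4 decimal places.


Project each component onto [-2, 1].
clip(-4.3653) = -2.0, clip(6.2554) = 1.0, clip(0.9249) = 0.9249
Projection = [-2.0, 1.0, 0.9249]
Squared diffs: [5.5946, 27.6192, 0.0]
Distance = sqrt(33.2138) = 5.7631


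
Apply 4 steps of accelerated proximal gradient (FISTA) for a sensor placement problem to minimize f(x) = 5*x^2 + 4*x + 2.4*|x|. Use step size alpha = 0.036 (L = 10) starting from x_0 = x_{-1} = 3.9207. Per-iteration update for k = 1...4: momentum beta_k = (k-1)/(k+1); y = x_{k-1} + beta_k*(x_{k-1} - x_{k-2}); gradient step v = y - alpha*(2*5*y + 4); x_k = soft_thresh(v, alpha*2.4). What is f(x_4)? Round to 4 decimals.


FISTA on f(x) = 5*x^2 + 4*x + 2.4*|x|
L = 10, alpha = 0.036
Iteration 1: beta = 0.0, y = 3.9207 + 0.0*(3.9207 - 3.9207) = 3.9207
  grad(y) = 43.207, v = y - alpha*grad = 2.3652
  prox(v) = soft_thresh(2.3652, 0.0864) = 2.2788
Iteration 2: beta = 0.3333, y = 2.2788 + 0.3333*(2.2788 - 3.9207) = 1.7316
  grad(y) = 21.3156, v = y - alpha*grad = 0.9642
  prox(v) = soft_thresh(0.9642, 0.0864) = 0.8778
Iteration 3: beta = 0.5, y = 0.8778 + 0.5*(0.8778 - 2.2788) = 0.1773
  grad(y) = 5.7728, v = y - alpha*grad = -0.0305
  prox(v) = soft_thresh(-0.0305, 0.0864) = 0.0
Iteration 4: beta = 0.6, y = 0.0 + 0.6*(0.0 - 0.8778) = -0.5267
  grad(y) = -1.2668, v = y - alpha*grad = -0.4811
  prox(v) = soft_thresh(-0.4811, 0.0864) = -0.3947
f(x_4) = 5*(-0.3947)^2 + 4*(-0.3947) + 2.4*|-0.3947| = 0.1474


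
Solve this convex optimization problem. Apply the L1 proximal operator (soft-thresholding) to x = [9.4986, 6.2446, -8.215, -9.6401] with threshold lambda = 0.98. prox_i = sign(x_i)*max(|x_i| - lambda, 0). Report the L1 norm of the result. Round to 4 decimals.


Soft-thresholding with lambda = 0.98:
prox(9.4986) = sign(9.4986)*max(|9.4986| - 0.98, 0) = 8.5186
prox(6.2446) = sign(6.2446)*max(|6.2446| - 0.98, 0) = 5.2646
prox(-8.215) = sign(-8.215)*max(|-8.215| - 0.98, 0) = -7.235
prox(-9.6401) = sign(-9.6401)*max(|-9.6401| - 0.98, 0) = -8.6601
prox(x) = [8.5186, 5.2646, -7.235, -8.6601]
||prox(x)||_1 = 8.5186 + 5.2646 + 7.235 + 8.6601 = 29.6783


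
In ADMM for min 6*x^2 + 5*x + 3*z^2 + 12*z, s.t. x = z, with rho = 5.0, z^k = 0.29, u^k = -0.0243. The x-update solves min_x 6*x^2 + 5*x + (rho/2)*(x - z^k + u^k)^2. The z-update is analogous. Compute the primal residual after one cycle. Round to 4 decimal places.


ADMM iteration with rho = 5.0, z^k = 0.29, u^k = -0.0243
Step 1: x-update.
Minimize 6*x^2 + 5*x + (5.0/2)*(x - 0.29 - 0.0243)^2
FOC: (2*6 + 5.0)*x = -5 + 5.0*(0.29 + 0.0243)
x^{k+1} = -0.2017
Step 2: z-update.
Minimize 3*z^2 + 12*z + (5.0/2)*(-0.2017 - z - 0.0243)^2
FOC: (2*3 + 5.0)*z = -12 + 5.0*(-0.2017 - 0.0243)
z^{k+1} = -1.1936
Step 3: u-update.
u^{k+1} = -0.0243 - 0.2017 + 1.1936 = 0.9676
Step 4: Primal residual = |-0.2017 + 1.1936| = 0.9919


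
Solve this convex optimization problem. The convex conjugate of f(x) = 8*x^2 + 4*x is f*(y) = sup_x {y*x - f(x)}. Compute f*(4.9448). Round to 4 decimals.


f*(y) = sup_x {y*x - a*x^2 - b*x} = sup_x {(y-b)*x - a*x^2}
FOC: (y - b) - 2a*x = 0 => x* = (y - b)/(2a)
x* = (4.9448 - 4)/(2*8) = 0.0591
f*(4.9448) = (y-b)^2/(4a) = (4.9448 - 4)^2/(4*8)
= 0.8926/32 = 0.0279


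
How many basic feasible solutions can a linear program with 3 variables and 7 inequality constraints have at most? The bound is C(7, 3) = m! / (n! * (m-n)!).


Each vertex corresponds to some choice of n active constraints out of m, so the number of vertices is at most C(m, n) = m! / (n!(m-n)!).
m = 7, n = 3
Numerator: 7 * 6 * 5
Denominator: 3! = 6
C(7, 3) = 35


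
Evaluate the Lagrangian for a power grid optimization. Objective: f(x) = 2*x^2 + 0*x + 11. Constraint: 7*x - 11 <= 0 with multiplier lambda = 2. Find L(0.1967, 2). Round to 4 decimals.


Step 1: Evaluate f(x).
f(0.1967) = 2*0.1967^2 + 0*0.1967 + 11 = 11.0774
Step 2: Evaluate g(x).
g(0.1967) = 7*0.1967 - 11 = -9.6231
Step 3: Compute Lagrangian.
L = 11.0774 + 2*-9.6231 = -8.1688


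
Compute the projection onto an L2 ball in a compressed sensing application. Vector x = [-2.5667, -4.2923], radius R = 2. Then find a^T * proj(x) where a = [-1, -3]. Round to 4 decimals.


Step 1: Compute ||x|| (intermediates to 6 decimals).
||x|| = sqrt((-2.5667)^2 + (-4.2923)^2) = 5.001179
Step 2: Project.
Since ||x|| > R, scale = R/||x|| = 2/5.001179 = 0.399906, proj(x) = scale * x
proj(x) = [-1.026439, -1.716517]
Step 3: Dot product.
a^T * proj(x) = -1*(-1.026439) - 3*(-1.716517) = 6.176


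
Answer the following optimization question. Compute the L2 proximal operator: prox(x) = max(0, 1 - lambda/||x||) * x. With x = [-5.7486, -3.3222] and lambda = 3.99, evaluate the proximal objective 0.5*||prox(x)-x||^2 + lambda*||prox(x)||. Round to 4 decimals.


Step 1: Compute ||x||.
||x|| = 6.6395
Step 2: Compute scaling factor.
scale = max(0, 1 - 3.99/6.6395) = 0.3991
Step 3: prox(x) = [-2.294, -1.3257]
||prox(x)|| = 2.6495
Step 4: Proximal objective.
0.5*||prox-x||^2 = 7.9601
lambda*||prox|| = 10.5715
Total = 18.5317


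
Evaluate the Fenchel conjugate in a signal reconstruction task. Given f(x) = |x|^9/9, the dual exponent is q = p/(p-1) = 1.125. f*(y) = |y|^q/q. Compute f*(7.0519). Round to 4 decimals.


The conjugate exponent q satisfies 1/p + 1/q = 1.
p = 9, so q = 9/(9 - 1) = 1.125
|y|^q = 7.0519^1.125 = 9.0021
f*(7.0519) = 9.0021 / 1.125 = 8.0019


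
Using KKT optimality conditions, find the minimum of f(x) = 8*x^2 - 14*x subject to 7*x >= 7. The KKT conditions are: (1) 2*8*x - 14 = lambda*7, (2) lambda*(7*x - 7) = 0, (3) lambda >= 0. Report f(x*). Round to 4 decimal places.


Step 1: Try lambda = 0 (constraint inactive).
x_unc = 14/(2*8) = 0.875
Check: 7*0.875 = 6.125 < 7 -- violated!
Step 2: Constraint must be active: 7*x = 7
x* = 7/7 = 1.0
lambda = (2*8*1.0 - 14)/7 = 0.2857
Step 3: Compute optimal value.
f(x*) = 8*1.0^2 - 14*1.0 = -6.0


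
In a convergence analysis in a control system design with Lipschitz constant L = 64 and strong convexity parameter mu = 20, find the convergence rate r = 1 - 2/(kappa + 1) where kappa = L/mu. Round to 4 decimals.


Step 1: Compute the condition number.
kappa = L/mu = 64/20 = 3.2
Step 2: Compute the convergence rate.
r = 1 - 2/(kappa + 1) = 1 - 2*mu/(L + mu) = (L - mu)/(L + mu) = 44/84 = 0.5238


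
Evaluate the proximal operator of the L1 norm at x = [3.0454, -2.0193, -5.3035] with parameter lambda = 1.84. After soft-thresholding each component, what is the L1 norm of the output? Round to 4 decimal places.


Soft-thresholding with lambda = 1.84:
prox(3.0454) = sign(3.0454)*max(|3.0454| - 1.84, 0) = 1.2054
prox(-2.0193) = sign(-2.0193)*max(|-2.0193| - 1.84, 0) = -0.1793
prox(-5.3035) = sign(-5.3035)*max(|-5.3035| - 1.84, 0) = -3.4635
prox(x) = [1.2054, -0.1793, -3.4635]
||prox(x)||_1 = 1.2054 + 0.1793 + 3.4635 = 4.8482


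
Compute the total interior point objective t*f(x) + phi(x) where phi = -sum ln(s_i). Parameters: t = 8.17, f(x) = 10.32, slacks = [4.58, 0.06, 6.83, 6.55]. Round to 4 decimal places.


Step 1: Compute log-barrier.
ln values: [1.5217, -2.8134, 1.9213, 1.8795]
phi = -(1.5217 - 2.8134 + 1.9213 + 1.8795) = -2.5091
Step 2: Compute augmented objective.
t*f(x) = 8.17*10.32 = 84.3144
Total = 84.3144 - 2.5091 = 81.8053


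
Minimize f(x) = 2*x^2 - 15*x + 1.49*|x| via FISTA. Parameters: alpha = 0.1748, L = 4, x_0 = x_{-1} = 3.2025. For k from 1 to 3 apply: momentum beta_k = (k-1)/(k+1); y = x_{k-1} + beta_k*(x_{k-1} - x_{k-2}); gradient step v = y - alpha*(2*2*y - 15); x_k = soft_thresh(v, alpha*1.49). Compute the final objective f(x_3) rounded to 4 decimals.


FISTA on f(x) = 2*x^2 - 15*x + 1.49*|x|
L = 4, alpha = 0.1748
Iteration 1: beta = 0.0, y = 3.2025 + 0.0*(3.2025 - 3.2025) = 3.2025
  grad(y) = -2.19, v = y - alpha*grad = 3.5853
  prox(v) = soft_thresh(3.5853, 0.2605) = 3.3249
Iteration 2: beta = 0.3333, y = 3.3249 + 0.3333*(3.3249 - 3.2025) = 3.3656
  grad(y) = -1.5374, v = y - alpha*grad = 3.6344
  prox(v) = soft_thresh(3.6344, 0.2605) = 3.3739
Iteration 3: beta = 0.5, y = 3.3739 + 0.5*(3.3739 - 3.3249) = 3.3985
  grad(y) = -1.4061, v = y - alpha*grad = 3.6443
  prox(v) = soft_thresh(3.6443, 0.2605) = 3.3838
f(x_3) = 2*3.3838^2 - 15*3.3838 + 1.49*|3.3838| = -22.8149


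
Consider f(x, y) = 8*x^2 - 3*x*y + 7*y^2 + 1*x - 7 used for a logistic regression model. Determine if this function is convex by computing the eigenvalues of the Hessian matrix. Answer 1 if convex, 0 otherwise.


The Hessian of f(x,y) = 8*x^2 - 3*x*y + 7*y^2 + 1*x - 7 is:
H = [[16, -3], [-3, 14]]
Trace = 16 + 14 = 30
Determinant = 16*14 - (-3)^2 = 215
Discriminant = (30)^2 - 4*215 = 40.0
Eigenvalues: lambda_1 = 11.8377, lambda_2 = 18.1623
The function is convex.

1


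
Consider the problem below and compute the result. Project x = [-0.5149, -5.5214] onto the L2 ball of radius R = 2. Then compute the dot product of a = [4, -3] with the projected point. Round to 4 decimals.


Step 1: Compute ||x|| (intermediates to 6 decimals).
||x|| = sqrt((-0.5149)^2 + (-5.5214)^2) = 5.545357
Step 2: Project.
Since ||x|| > R, scale = R/||x|| = 2/5.545357 = 0.360662, proj(x) = scale * x
proj(x) = [-0.185705, -1.991359]
Step 3: Dot product.
a^T * proj(x) = 4*(-0.185705) - 3*(-1.991359) = 5.2313


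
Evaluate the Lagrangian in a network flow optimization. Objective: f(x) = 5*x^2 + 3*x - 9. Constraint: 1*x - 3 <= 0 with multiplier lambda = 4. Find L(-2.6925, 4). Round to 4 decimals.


Step 1: Evaluate f(x).
f(-2.6925) = 5*(-2.6925)^2 + 3*(-2.6925) - 9 = 19.1703
Step 2: Evaluate g(x).
g(-2.6925) = 1*-2.6925 - 3 = -5.6925
Step 3: Compute Lagrangian.
L = 19.1703 + 4*-5.6925 = -3.5997


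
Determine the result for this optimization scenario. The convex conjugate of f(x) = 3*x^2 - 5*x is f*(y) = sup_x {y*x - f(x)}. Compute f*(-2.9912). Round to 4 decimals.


f*(y) = sup_x {y*x - a*x^2 - b*x} = sup_x {(y-b)*x - a*x^2}
FOC: (y - b) - 2a*x = 0 => x* = (y - b)/(2a)
x* = (-2.9912 + 5)/(2*3) = 0.3348
f*(-2.9912) = (y-b)^2/(4a) = (-2.9912 + 5)^2/(4*3)
= 4.0353/12 = 0.3363


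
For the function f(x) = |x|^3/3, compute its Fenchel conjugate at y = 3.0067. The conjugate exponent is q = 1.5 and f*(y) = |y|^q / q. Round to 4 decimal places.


The conjugate exponent q satisfies 1/p + 1/q = 1.
p = 3, so q = 3/(3 - 1) = 1.5
|y|^q = 3.0067^1.5 = 5.2136
f*(3.0067) = 5.2136 / 1.5 = 3.4757


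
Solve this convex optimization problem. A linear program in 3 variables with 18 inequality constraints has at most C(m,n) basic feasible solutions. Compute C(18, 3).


Each vertex corresponds to some choice of n active constraints out of m, so the number of vertices is at most C(m, n) = m! / (n!(m-n)!).
m = 18, n = 3
Numerator: 18 * 17 * 16
Denominator: 3! = 6
C(18, 3) = 816


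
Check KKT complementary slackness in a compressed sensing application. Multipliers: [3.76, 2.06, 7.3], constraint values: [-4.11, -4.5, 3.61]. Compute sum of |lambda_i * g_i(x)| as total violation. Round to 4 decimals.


KKT complementary slackness check:
lambda_1 * g_1 = 3.76 * -4.11 = -15.4536
lambda_2 * g_2 = 2.06 * -4.5 = -9.27
lambda_3 * g_3 = 7.3 * 3.61 = 26.353
Total violation = 15.4536 + 9.27 + 26.353 = 51.0766


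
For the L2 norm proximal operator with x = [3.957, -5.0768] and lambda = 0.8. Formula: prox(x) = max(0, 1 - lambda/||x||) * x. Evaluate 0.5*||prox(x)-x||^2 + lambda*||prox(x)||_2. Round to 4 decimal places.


Step 1: Compute ||x||.
||x|| = 6.4367
Step 2: Compute scaling factor.
scale = max(0, 1 - 0.8/6.4367) = 0.8757
Step 3: prox(x) = [3.4652, -4.4458]
||prox(x)|| = 5.6367
Step 4: Proximal objective.
0.5*||prox-x||^2 = 0.32
lambda*||prox|| = 4.5094
Total = 4.8294


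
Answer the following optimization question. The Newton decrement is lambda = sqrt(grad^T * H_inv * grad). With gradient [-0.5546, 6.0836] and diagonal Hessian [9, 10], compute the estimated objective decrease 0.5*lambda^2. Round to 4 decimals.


Step 1: H is diagonal, so H^(-1) * g = [-0.0616, 0.6084].
Step 2: g^T H^(-1) g = sum_i g_i^2 / H_ii
  = (-0.5546)^2/9 + (6.0836)^2/10
  = 0.0342 + 3.701 = 3.7352
Step 3: Objective decrease = 0.5 * g^T H^(-1) g = 1.8676


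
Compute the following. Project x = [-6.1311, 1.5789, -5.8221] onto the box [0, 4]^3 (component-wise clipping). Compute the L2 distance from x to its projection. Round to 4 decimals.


Project each component onto [0, 4].
clip(-6.1311) = 0.0, clip(1.5789) = 1.5789, clip(-5.8221) = 0.0
Projection = [0.0, 1.5789, 0.0]
Squared diffs: [37.5904, 0.0, 33.8968]
Distance = sqrt(71.4872) = 8.455


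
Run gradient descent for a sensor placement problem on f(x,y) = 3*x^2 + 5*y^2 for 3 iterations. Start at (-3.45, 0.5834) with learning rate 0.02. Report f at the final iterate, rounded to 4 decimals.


Gradient descent on f(x,y) = 3*x^2 + 5*y^2.
Starting point: (-3.45, 0.5834), alpha = 0.02
Step 1: grad_x = 2*3*-3.45 = -20.7, grad_y = 2*5*0.5834 = 5.834
  x_1 = -3.45 - 0.02*-20.7 = -3.036
  y_1 = 0.5834 - 0.02*5.834 = 0.4667
Step 2: grad_x = 2*3*-3.036 = -18.216, grad_y = 2*5*0.4667 = 4.6672
  x_2 = -3.036 - 0.02*-18.216 = -2.6717
  y_2 = 0.4667 - 0.02*4.6672 = 0.3734
Step 3: grad_x = 2*3*-2.6717 = -16.0301, grad_y = 2*5*0.3734 = 3.7338
  x_3 = -2.6717 - 0.02*-16.0301 = -2.3511
  y_3 = 0.3734 - 0.02*3.7338 = 0.2987
f(-2.3511, 0.2987) = 3*(-2.3511)^2 + 5*0.2987^2 = 17.0288


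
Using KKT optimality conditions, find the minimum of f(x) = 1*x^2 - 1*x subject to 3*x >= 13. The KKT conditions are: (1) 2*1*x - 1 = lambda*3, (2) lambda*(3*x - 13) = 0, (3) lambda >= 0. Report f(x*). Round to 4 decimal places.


Step 1: Try lambda = 0 (constraint inactive).
x_unc = 1/(2*1) = 0.5
Check: 3*0.5 = 1.5 < 13 -- violated!
Step 2: Constraint must be active: 3*x = 13
x* = 13/3 = 4.3333 (rounded; the exact value 13/3 is used below)
lambda = (2*1*(13/3) - 1)/3 = 2.5556
Step 3: Compute optimal value.
f(x*) = 1*(13/3)^2 - 1*(13/3) = 14.4444


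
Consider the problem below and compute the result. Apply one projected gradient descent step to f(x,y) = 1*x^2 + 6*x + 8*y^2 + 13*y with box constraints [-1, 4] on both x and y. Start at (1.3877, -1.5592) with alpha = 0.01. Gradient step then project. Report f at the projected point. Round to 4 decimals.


Step 1: Compute gradient at (1.3877, -1.5592).
grad_x = 2*1*1.3877 + 6 = 8.7754
grad_y = 2*8*-1.5592 + 13 = -11.9472
Step 2: Gradient step.
x_raw = 1.3877 - 0.01*8.7754 = 1.2999
y_raw = -1.5592 - 0.01*-11.9472 = -1.4397
Step 3: Project onto [-1, 4].
x_proj = clip(1.2999) = 1.2999
y_proj = clip(-1.4397) = -1.0
Step 4: Evaluate f.
f(1.2999, -1.0) = 4.4895


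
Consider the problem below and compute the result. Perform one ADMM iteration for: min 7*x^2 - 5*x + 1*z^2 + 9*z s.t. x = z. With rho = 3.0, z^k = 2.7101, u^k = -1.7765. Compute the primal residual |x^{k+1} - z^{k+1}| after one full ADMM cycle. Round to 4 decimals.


ADMM iteration with rho = 3.0, z^k = 2.7101, u^k = -1.7765
Step 1: x-update.
Minimize 7*x^2 - 5*x + (3.0/2)*(x - 2.7101 - 1.7765)^2
FOC: (2*7 + 3.0)*x = 5 + 3.0*(2.7101 + 1.7765)
x^{k+1} = 1.0859
Step 2: z-update.
Minimize 1*z^2 + 9*z + (3.0/2)*(1.0859 - z - 1.7765)^2
FOC: (2*1 + 3.0)*z = -9 + 3.0*(1.0859 - 1.7765)
z^{k+1} = -2.2144
Step 3: u-update.
u^{k+1} = -1.7765 + 1.0859 + 2.2144 = 1.5237
Step 4: Primal residual = |1.0859 + 2.2144| = 3.3002


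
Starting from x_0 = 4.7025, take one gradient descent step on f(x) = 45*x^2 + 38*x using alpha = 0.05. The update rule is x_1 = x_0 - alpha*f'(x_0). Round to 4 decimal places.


We compute the gradient at x_0 and apply the update.
f'(x) = 90*x + 38
f'(4.7025) = 90*4.7025 + 38 = 461.225
x_1 = 4.7025 - 0.05*461.225 = -18.3588


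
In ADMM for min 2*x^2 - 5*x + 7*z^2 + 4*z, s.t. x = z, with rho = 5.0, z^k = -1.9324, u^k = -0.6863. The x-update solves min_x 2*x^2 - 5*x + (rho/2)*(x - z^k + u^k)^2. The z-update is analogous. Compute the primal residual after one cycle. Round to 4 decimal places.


ADMM iteration with rho = 5.0, z^k = -1.9324, u^k = -0.6863
Step 1: x-update.
Minimize 2*x^2 - 5*x + (5.0/2)*(x + 1.9324 - 0.6863)^2
FOC: (2*2 + 5.0)*x = 5 + 5.0*(-1.9324 + 0.6863)
x^{k+1} = -0.1367
Step 2: z-update.
Minimize 7*z^2 + 4*z + (5.0/2)*(-0.1367 - z - 0.6863)^2
FOC: (2*7 + 5.0)*z = -4 + 5.0*(-0.1367 - 0.6863)
z^{k+1} = -0.4271
Step 3: u-update.
u^{k+1} = -0.6863 - 0.1367 + 0.4271 = -0.3959
Step 4: Primal residual = |-0.1367 + 0.4271| = 0.2904


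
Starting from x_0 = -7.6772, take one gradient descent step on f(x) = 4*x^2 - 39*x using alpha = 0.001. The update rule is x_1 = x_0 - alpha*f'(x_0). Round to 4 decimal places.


We compute the gradient at x_0 and apply the update.
f'(x) = 8*x - 39
f'(-7.6772) = 8*-7.6772 - 39 = -100.4176
x_1 = -7.6772 - 0.001*-100.4176 = -7.5768


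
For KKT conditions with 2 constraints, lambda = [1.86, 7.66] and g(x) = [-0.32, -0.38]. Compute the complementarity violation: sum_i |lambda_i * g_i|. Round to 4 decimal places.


KKT complementary slackness check:
lambda_1 * g_1 = 1.86 * -0.32 = -0.5952
lambda_2 * g_2 = 7.66 * -0.38 = -2.9108
Total violation = 0.5952 + 2.9108 = 3.506


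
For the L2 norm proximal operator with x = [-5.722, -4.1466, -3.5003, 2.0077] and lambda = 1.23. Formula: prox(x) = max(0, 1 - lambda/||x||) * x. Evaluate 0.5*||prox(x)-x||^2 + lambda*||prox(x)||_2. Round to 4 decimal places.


Step 1: Compute ||x||.
||x|| = 8.1375
Step 2: Compute scaling factor.
scale = max(0, 1 - 1.23/8.1375) = 0.8488
Step 3: prox(x) = [-4.8571, -3.5198, -2.9712, 1.7042]
||prox(x)|| = 6.9075
Step 4: Proximal objective.
0.5*||prox-x||^2 = 0.7565
lambda*||prox|| = 8.4962
Total = 9.2526


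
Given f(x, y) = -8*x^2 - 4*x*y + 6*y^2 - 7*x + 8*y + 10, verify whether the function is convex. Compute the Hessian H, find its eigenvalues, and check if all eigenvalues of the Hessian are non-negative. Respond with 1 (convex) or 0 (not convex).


The Hessian of f(x,y) = -8*x^2 - 4*x*y + 6*y^2 - 7*x + 8*y + 10 is:
H = [[-16, -4], [-4, 12]]
Trace = -16 + 12 = -4
Determinant = -16*12 - (-4)^2 = -208
Discriminant = (-4)^2 - 4*-208 = 848.0
Eigenvalues: lambda_1 = -16.5602, lambda_2 = 12.5602
The function is not convex.

0
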